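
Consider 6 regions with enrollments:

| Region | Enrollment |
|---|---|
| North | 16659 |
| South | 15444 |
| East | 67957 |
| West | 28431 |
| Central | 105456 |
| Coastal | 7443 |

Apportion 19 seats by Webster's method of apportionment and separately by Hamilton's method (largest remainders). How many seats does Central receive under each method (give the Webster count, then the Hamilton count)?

Webster: North 1, South 1, East 5, West 2, Central 9, Coastal 1.
Hamilton: North 1, South 1, East 6, West 2, Central 8, Coastal 1.
Central gets 9 under Webster and 8 under Hamilton.

9 and 8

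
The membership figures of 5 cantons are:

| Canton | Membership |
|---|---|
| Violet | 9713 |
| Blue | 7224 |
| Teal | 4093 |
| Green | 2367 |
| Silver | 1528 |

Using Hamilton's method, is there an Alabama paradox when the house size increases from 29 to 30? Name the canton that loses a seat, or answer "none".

none

At 29 seats: Violet 11, Blue 8, Teal 5, Green 3, Silver 2.
At 30 seats: Violet 11, Blue 9, Teal 5, Green 3, Silver 2.
No canton's allocation decreased.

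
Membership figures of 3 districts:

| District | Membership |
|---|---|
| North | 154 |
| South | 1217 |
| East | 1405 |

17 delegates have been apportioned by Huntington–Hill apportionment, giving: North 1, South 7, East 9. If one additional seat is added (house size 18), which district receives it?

Priority for the next seat is population ÷ (√(s·(s+1))).
Priorities: North 108.894, South 162.628, East 148.100.
Highest priority: South.

South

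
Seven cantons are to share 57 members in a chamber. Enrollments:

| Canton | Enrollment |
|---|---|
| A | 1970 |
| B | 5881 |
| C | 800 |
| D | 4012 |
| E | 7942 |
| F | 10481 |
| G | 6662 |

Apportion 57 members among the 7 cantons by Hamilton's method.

Standard divisor: 37748 ÷ 57 ≈ 662.246.
Standard quotas: A 2.9747, B 8.8804, C 1.2080, D 6.0582, E 11.9925, F 15.8265, G 10.0597.
Lower quotas: A 2, B 8, C 1, D 6, E 11, F 15, G 10 (sum 53, leaving 4 seats).
Remainders in descending order: E 0.9925, A 0.9747, B 0.8804, F 0.8265, C 0.2080, G 0.0597, D 0.0582.
Largest remainders: E, A, B, F receive the extra seats.

A: 3; B: 9; C: 1; D: 6; E: 12; F: 16; G: 10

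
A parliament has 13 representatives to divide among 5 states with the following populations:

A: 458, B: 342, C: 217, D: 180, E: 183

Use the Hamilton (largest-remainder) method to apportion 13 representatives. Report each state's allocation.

Total 1380; standard divisor 1380/13 ≈ 106.154.
Standard quotas: A 4.314, B 3.222, C 2.044, D 1.696, E 1.724.
Lower quotas: A 4, B 3, C 2, D 1, E 1 (sum 11, leaving 2 seats).
Remainders in descending order: E 0.724, D 0.696, A 0.314, B 0.222, C 0.044.
The surplus seats go to E, D.

A 4, B 3, C 2, D 2, E 2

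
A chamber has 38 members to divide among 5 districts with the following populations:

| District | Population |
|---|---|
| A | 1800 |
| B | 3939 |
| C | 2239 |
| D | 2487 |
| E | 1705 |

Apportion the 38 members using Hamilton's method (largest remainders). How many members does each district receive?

The standard divisor is 12170/38 ≈ 320.263.
Standard quotas: A 5.620, B 12.299, C 6.991, D 7.765, E 5.324.
Lower quotas: A 5, B 12, C 6, D 7, E 5 (sum 35, leaving 3 seats).
Remainders in descending order: C 0.991, D 0.765, A 0.620, E 0.324, B 0.299.
The surplus seats go to C, D, A.

A: 6, B: 12, C: 7, D: 8, E: 5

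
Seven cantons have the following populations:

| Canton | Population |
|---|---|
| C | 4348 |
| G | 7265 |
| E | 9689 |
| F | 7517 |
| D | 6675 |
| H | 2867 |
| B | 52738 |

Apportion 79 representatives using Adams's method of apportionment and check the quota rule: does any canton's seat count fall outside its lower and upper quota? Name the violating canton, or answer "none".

B

Standard quotas: C 3.771, G 6.300, E 8.402, F 6.519, D 5.788, H 2.486, B 45.734.
Adams allocation: C 4, G 6, E 9, F 7, D 6, H 3, B 44.
B has quota 45.734 (lower 45, upper 46) but receives 44 — outside the quota interval.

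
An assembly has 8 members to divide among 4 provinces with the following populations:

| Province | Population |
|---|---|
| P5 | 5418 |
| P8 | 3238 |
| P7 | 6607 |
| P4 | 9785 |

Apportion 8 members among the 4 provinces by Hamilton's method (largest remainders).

The standard divisor is 25048/8 = 3131.
Standard quotas: P5 1.7304, P8 1.0342, P7 2.1102, P4 3.1252.
Lower quotas: P5 1, P8 1, P7 2, P4 3 (sum 7, leaving 1 seat).
Remainders in descending order: P5 0.7304, P4 0.1252, P7 0.1102, P8 0.0342.
Largest remainder: P5 receives the extra seat.

P5 2, P8 1, P7 2, P4 3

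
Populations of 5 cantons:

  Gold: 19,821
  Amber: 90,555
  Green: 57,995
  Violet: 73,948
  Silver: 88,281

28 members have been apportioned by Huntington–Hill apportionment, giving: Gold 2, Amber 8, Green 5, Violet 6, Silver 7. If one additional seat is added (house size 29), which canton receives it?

Silver

Priority for the next seat is population ÷ (√(s·(s+1))).
Priorities: Gold 8091.889, Amber 10672.009, Green 10588.390, Violet 11410.424, Silver 11797.045.
Highest priority: Silver.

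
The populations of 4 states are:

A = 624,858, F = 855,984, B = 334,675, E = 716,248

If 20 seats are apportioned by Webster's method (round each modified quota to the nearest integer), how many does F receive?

7

Standard divisor 2531765/20 ≈ 126588.25; standard quotas: A 4.936, F 6.762, B 2.644, E 5.658.
Rounding to the nearest integer gives 5, 7, 3, 6 = 21 seats, so the divisor must be adjusted.
With modified divisor 131000: modified quotas A 4.770, F 6.534, B 2.555, E 5.468.
Rounding to the nearest integer: A 5, F 7, B 3, E 5 (total 20).
F receives 7.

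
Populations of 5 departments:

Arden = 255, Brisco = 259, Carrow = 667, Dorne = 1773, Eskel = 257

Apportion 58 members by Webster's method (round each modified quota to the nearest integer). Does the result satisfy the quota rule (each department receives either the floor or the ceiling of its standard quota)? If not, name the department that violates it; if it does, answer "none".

Standard quotas: Arden 4.606, Brisco 4.678, Carrow 12.048, Dorne 32.026, Eskel 4.642.
Webster allocation: Arden 5, Brisco 5, Carrow 12, Dorne 31, Eskel 5.
Dorne has quota 32.026 (lower 32, upper 33) but receives 31 — outside the quota interval.

Dorne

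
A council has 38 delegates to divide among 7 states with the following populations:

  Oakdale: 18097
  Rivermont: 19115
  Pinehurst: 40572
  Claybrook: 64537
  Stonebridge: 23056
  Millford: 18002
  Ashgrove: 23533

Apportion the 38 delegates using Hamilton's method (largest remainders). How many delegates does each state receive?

Standard divisor: 206912 ÷ 38 ≈ 5445.053.
Standard quotas: Oakdale 3.3236, Rivermont 3.5105, Pinehurst 7.4512, Claybrook 11.8524, Stonebridge 4.2343, Millford 3.3061, Ashgrove 4.3219.
Lower quotas: Oakdale 3, Rivermont 3, Pinehurst 7, Claybrook 11, Stonebridge 4, Millford 3, Ashgrove 4 (sum 35, leaving 3 seats).
Remainders in descending order: Claybrook 0.8524, Rivermont 0.5105, Pinehurst 0.4512, Oakdale 0.3236, Ashgrove 0.3219, Millford 0.3061, Stonebridge 0.2343.
The surplus seats go to Claybrook, Rivermont, Pinehurst.

Oakdale: 3, Rivermont: 4, Pinehurst: 8, Claybrook: 12, Stonebridge: 4, Millford: 3, Ashgrove: 4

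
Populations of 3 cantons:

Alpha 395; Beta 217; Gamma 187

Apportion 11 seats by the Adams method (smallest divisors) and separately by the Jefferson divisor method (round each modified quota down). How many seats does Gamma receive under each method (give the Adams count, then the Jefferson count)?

Adams: Alpha 5, Beta 3, Gamma 3.
Jefferson: Alpha 6, Beta 3, Gamma 2.
Gamma gets 3 under Adams and 2 under Jefferson.

3 and 2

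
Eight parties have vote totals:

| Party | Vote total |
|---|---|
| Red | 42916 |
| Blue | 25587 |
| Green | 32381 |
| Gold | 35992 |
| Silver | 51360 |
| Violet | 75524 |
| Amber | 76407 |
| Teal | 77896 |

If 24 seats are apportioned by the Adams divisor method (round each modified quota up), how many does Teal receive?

4

Standard divisor 418063/24 ≈ 17419.292; standard quotas: Red 2.464, Blue 1.469, Green 1.859, Gold 2.066, Silver 2.948, Violet 4.336, Amber 4.386, Teal 4.472.
Rounding up gives 3, 2, 2, 3, 3, 5, 5, 5 = 28 seats, so the divisor must be adjusted.
With modified divisor 20500: modified quotas Red 2.093, Blue 1.248, Green 1.580, Gold 1.756, Silver 2.505, Violet 3.684, Amber 3.727, Teal 3.800.
Rounding up: Red 3, Blue 2, Green 2, Gold 2, Silver 3, Violet 4, Amber 4, Teal 4 (total 24).
Teal receives 4.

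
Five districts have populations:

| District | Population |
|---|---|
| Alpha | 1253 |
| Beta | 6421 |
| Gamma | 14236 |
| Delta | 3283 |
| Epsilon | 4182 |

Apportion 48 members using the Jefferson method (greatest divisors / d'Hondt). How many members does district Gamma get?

Standard divisor 29375/48 ≈ 611.979; standard quotas: Alpha 2.047, Beta 10.492, Gamma 23.262, Delta 5.365, Epsilon 6.834.
Rounding down gives 2, 10, 23, 5, 6 = 46 seats, so the divisor must be adjusted.
With modified divisor 590: modified quotas Alpha 2.124, Beta 10.883, Gamma 24.129, Delta 5.564, Epsilon 7.088.
Rounding down: Alpha 2, Beta 10, Gamma 24, Delta 5, Epsilon 7 (total 48).
Gamma receives 24.

24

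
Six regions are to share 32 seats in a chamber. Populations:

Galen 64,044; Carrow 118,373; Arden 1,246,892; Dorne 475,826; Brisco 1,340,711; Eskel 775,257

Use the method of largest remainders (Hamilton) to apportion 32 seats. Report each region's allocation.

Standard divisor: 4021103 ÷ 32 ≈ 125659.469.
Standard quotas: Galen 0.5097, Carrow 0.9420, Arden 9.9228, Dorne 3.7866, Brisco 10.6694, Eskel 6.1695.
Lower quotas: Galen 0, Carrow 0, Arden 9, Dorne 3, Brisco 10, Eskel 6 (sum 28, leaving 4 seats).
Remainders in descending order: Carrow 0.9420, Arden 0.9228, Dorne 0.7866, Brisco 0.6694, Galen 0.5097, Eskel 0.1695.
Largest remainders: Carrow, Arden, Dorne, Brisco receive the extra seats.

Galen=0, Carrow=1, Arden=10, Dorne=4, Brisco=11, Eskel=6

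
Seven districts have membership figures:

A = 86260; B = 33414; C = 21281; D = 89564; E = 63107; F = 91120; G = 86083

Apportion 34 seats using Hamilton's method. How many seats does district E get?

The standard divisor is 470829/34 ≈ 13847.912.
Standard quotas: A 6.2291, B 2.4129, C 1.5368, D 6.4677, E 4.5571, F 6.5801, G 6.2163.
Lower quotas: A 6, B 2, C 1, D 6, E 4, F 6, G 6 (sum 31, leaving 3 seats).
Remainders in descending order: F 0.5801, E 0.5571, C 0.5368, D 0.4677, B 0.4129, A 0.2291, G 0.2163.
The surplus seats go to F, E, C.
E receives 5.

5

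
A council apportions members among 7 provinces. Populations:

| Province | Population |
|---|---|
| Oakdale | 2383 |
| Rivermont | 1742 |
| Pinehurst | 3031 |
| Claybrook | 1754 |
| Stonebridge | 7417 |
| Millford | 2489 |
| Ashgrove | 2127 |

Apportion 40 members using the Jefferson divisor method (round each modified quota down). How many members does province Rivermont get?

Standard divisor 20943/40 ≈ 523.575; standard quotas: Oakdale 4.551, Rivermont 3.327, Pinehurst 5.789, Claybrook 3.350, Stonebridge 14.166, Millford 4.754, Ashgrove 4.062.
Rounding down gives 4, 3, 5, 3, 14, 4, 4 = 37 seats, so the divisor must be adjusted.
With modified divisor 490: modified quotas Oakdale 4.863, Rivermont 3.555, Pinehurst 6.186, Claybrook 3.580, Stonebridge 15.137, Millford 5.080, Ashgrove 4.341.
Rounding down: Oakdale 4, Rivermont 3, Pinehurst 6, Claybrook 3, Stonebridge 15, Millford 5, Ashgrove 4 (total 40).
Rivermont receives 3.

3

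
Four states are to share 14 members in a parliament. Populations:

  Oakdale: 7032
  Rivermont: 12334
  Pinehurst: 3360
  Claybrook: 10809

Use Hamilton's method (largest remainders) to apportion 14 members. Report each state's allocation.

Standard divisor: 33535 ÷ 14 ≈ 2395.357.
Standard quotas: Oakdale 2.9357, Rivermont 5.1491, Pinehurst 1.4027, Claybrook 4.5125.
Lower quotas: Oakdale 2, Rivermont 5, Pinehurst 1, Claybrook 4 (sum 12, leaving 2 seats).
Remainders in descending order: Oakdale 0.9357, Claybrook 0.5125, Pinehurst 0.4027, Rivermont 0.1491.
The surplus seats go to Oakdale, Claybrook.

Oakdale: 3; Rivermont: 5; Pinehurst: 1; Claybrook: 5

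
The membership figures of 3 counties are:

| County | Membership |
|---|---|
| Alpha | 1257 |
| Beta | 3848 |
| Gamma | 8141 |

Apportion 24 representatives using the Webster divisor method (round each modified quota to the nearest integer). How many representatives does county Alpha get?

Standard divisor 13246/24 ≈ 551.917; standard quotas: Alpha 2.278, Beta 6.972, Gamma 14.750.
Rounding to the nearest integer gives Alpha 2, Beta 7, Gamma 15 — total 24, matching the house size, so no adjustment is needed.
Alpha receives 2.

2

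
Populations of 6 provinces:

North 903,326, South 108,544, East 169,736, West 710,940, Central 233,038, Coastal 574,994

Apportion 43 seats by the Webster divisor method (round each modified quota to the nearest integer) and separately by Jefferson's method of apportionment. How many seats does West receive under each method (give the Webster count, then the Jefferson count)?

11 and 12

Webster: North 14, South 2, East 3, West 11, Central 4, Coastal 9.
Jefferson: North 15, South 1, East 2, West 12, Central 4, Coastal 9.
West gets 11 under Webster and 12 under Jefferson.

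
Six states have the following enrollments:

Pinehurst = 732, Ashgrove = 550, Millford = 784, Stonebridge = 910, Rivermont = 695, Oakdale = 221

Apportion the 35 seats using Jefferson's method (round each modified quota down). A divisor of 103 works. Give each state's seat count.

Pinehurst=7, Ashgrove=5, Millford=7, Stonebridge=8, Rivermont=6, Oakdale=2

With modified divisor 103: modified quotas Pinehurst 7.107, Ashgrove 5.340, Millford 7.612, Stonebridge 8.835, Rivermont 6.748, Oakdale 2.146.
Rounding down: Pinehurst 7, Ashgrove 5, Millford 7, Stonebridge 8, Rivermont 6, Oakdale 2 (total 35).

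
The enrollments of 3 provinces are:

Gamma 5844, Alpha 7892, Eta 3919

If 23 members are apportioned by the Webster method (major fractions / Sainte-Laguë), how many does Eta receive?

Standard divisor 17655/23 ≈ 767.609; standard quotas: Gamma 7.613, Alpha 10.281, Eta 5.105.
Rounding to the nearest integer gives Gamma 8, Alpha 10, Eta 5 — total 23, matching the house size, so no adjustment is needed.
Eta receives 5.

5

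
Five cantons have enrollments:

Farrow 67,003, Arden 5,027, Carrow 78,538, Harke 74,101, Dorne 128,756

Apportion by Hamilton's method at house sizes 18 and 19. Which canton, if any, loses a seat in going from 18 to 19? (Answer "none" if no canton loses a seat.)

none

At 18 seats: Farrow 3, Arden 0, Carrow 4, Harke 4, Dorne 7.
At 19 seats: Farrow 4, Arden 0, Carrow 4, Harke 4, Dorne 7.
No canton's allocation decreased.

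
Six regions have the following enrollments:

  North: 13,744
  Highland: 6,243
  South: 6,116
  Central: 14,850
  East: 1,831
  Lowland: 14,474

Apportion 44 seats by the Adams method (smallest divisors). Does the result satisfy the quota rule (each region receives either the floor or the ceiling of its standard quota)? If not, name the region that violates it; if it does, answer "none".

Standard quotas: North 10.562, Highland 4.797, South 4.700, Central 11.412, East 1.407, Lowland 11.123.
Adams allocation: North 10, Highland 5, South 5, Central 11, East 2, Lowland 11.
Every allocation lies between the lower and upper quota.

none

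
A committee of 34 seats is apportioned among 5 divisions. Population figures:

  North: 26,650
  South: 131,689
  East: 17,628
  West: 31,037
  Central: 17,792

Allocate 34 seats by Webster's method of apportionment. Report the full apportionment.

Standard divisor 224796/34 ≈ 6611.647; standard quotas: North 4.031, South 19.918, East 2.666, West 4.694, Central 2.691.
Rounding to the nearest integer gives 4, 20, 3, 5, 3 = 35 seats, so the divisor must be adjusted.
With modified divisor 6800: modified quotas North 3.919, South 19.366, East 2.592, West 4.564, Central 2.616.
Rounding to the nearest integer: North 4, South 19, East 3, West 5, Central 3 (total 34).

North 4, South 19, East 3, West 5, Central 3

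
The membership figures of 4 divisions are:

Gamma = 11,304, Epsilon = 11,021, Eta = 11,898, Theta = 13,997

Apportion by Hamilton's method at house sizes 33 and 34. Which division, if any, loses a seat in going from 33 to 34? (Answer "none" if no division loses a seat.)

At 33 seats: Gamma 8, Epsilon 7, Eta 8, Theta 10.
At 34 seats: Gamma 8, Epsilon 8, Eta 8, Theta 10.
No division's allocation decreased.

none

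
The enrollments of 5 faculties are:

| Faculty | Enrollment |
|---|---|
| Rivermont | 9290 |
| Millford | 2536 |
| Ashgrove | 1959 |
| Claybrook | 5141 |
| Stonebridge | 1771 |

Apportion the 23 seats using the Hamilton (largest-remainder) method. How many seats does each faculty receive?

Rivermont=10, Millford=3, Ashgrove=2, Claybrook=6, Stonebridge=2

Standard divisor: 20697 ÷ 23 ≈ 899.87.
Standard quotas: Rivermont 10.3237, Millford 2.8182, Ashgrove 2.1770, Claybrook 5.7131, Stonebridge 1.9681.
Lower quotas: Rivermont 10, Millford 2, Ashgrove 2, Claybrook 5, Stonebridge 1 (sum 20, leaving 3 seats).
Remainders in descending order: Stonebridge 0.9681, Millford 0.8182, Claybrook 0.7131, Rivermont 0.3237, Ashgrove 0.1770.
The surplus seats go to Stonebridge, Millford, Claybrook.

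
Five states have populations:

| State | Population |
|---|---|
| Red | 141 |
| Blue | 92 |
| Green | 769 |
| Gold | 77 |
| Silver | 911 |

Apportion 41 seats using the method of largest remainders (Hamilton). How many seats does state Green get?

Standard divisor: 1990 ÷ 41 ≈ 48.537.
Standard quotas: Red 2.905, Blue 1.895, Green 15.844, Gold 1.586, Silver 18.769.
Lower quotas: Red 2, Blue 1, Green 15, Gold 1, Silver 18 (sum 37, leaving 4 seats).
Remainders in descending order: Red 0.905, Blue 0.895, Green 0.844, Silver 0.769, Gold 0.586.
Largest remainders: Red, Blue, Green, Silver receive the extra seats.
Green receives 16.

16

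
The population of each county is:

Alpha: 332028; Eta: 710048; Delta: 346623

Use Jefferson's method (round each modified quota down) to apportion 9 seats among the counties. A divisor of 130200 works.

Alpha: 2, Eta: 5, Delta: 2

With modified divisor 130200: modified quotas Alpha 2.550, Eta 5.454, Delta 2.662.
Rounding down: Alpha 2, Eta 5, Delta 2 (total 9).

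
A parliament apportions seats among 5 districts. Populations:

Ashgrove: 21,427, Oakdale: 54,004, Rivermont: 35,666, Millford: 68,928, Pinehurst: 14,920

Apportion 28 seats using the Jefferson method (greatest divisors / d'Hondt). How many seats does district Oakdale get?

Standard divisor 194945/28 ≈ 6962.321; standard quotas: Ashgrove 3.078, Oakdale 7.757, Rivermont 5.123, Millford 9.900, Pinehurst 2.143.
Rounding down gives 3, 7, 5, 9, 2 = 26 seats, so the divisor must be adjusted.
With modified divisor 6500: modified quotas Ashgrove 3.296, Oakdale 8.308, Rivermont 5.487, Millford 10.604, Pinehurst 2.295.
Rounding down: Ashgrove 3, Oakdale 8, Rivermont 5, Millford 10, Pinehurst 2 (total 28).
Oakdale receives 8.

8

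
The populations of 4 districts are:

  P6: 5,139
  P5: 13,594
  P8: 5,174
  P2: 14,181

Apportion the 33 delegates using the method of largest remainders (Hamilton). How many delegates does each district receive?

Total 38088; standard divisor 38088/33 ≈ 1154.182.
Standard quotas: P6 4.4525, P5 11.7780, P8 4.4828, P2 12.2866.
Lower quotas: P6 4, P5 11, P8 4, P2 12 (sum 31, leaving 2 seats).
Remainders in descending order: P5 0.7780, P8 0.4828, P6 0.4525, P2 0.2866.
The surplus seats go to P5, P8.

P6 4; P5 12; P8 5; P2 12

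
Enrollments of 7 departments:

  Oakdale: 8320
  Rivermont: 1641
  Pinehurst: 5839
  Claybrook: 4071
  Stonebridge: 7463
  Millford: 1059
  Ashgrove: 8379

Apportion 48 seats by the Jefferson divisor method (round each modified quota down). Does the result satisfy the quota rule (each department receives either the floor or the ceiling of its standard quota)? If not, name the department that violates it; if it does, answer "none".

Standard quotas: Oakdale 10.860, Rivermont 2.142, Pinehurst 7.622, Claybrook 5.314, Stonebridge 9.742, Millford 1.382, Ashgrove 10.937.
Jefferson allocation: Oakdale 11, Rivermont 2, Pinehurst 8, Claybrook 5, Stonebridge 10, Millford 1, Ashgrove 11.
Every allocation lies between the lower and upper quota.

none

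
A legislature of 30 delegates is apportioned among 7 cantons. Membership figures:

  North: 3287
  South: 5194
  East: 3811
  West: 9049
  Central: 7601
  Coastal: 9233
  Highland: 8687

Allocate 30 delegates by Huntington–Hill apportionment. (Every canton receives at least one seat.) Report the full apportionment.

With divisor 1571: modified quotas North 2.092, South 3.306, East 2.426, West 5.760, Central 4.838, Coastal 5.877, Highland 5.530.
Geometric-mean thresholds: North √(2·3)=2.449, South √(3·4)=3.464, East √(2·3)=2.449, West √(5·6)=5.477, Central √(4·5)=4.472, Coastal √(5·6)=5.477, Highland √(5·6)=5.477.
Each quota rounded against its threshold gives North 2, South 3, East 2, West 6, Central 5, Coastal 6, Highland 6 (total 30).

North 2; South 3; East 2; West 6; Central 5; Coastal 6; Highland 6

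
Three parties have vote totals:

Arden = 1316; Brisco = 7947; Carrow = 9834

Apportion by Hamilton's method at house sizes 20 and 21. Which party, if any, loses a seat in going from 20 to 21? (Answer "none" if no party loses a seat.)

At 20 seats: Arden 2, Brisco 8, Carrow 10.
At 21 seats: Arden 1, Brisco 9, Carrow 11.
Arden drops from 2 to 1.

Arden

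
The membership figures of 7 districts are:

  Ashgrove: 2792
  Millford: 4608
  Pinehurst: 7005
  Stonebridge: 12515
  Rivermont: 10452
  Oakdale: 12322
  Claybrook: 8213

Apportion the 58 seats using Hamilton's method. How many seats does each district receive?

Ashgrove=3, Millford=5, Pinehurst=7, Stonebridge=13, Rivermont=10, Oakdale=12, Claybrook=8

Standard divisor: 57907 ÷ 58 ≈ 998.397.
Standard quotas: Ashgrove 2.7965, Millford 4.6154, Pinehurst 7.0163, Stonebridge 12.5351, Rivermont 10.4688, Oakdale 12.3418, Claybrook 8.2262.
Lower quotas: Ashgrove 2, Millford 4, Pinehurst 7, Stonebridge 12, Rivermont 10, Oakdale 12, Claybrook 8 (sum 55, leaving 3 seats).
Remainders in descending order: Ashgrove 0.7965, Millford 0.6154, Stonebridge 0.5351, Rivermont 0.4688, Oakdale 0.3418, Claybrook 0.2262, Pinehurst 0.0163.
The surplus seats go to Ashgrove, Millford, Stonebridge.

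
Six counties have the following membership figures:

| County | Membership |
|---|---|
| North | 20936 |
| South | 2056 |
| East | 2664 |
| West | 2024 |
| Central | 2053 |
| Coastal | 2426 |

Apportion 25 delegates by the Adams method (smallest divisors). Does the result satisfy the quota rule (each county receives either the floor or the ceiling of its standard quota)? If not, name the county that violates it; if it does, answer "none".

Standard quotas: North 16.275, South 1.598, East 2.071, West 1.573, Central 1.596, Coastal 1.886.
Adams allocation: North 15, South 2, East 2, West 2, Central 2, Coastal 2.
North has quota 16.275 (lower 16, upper 17) but receives 15 — outside the quota interval.

North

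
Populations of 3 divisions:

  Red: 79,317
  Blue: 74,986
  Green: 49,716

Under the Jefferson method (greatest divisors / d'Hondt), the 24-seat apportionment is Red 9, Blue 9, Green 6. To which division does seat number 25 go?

Red

Priority for the next seat is population ÷ (current seats + 1).
Priorities: Red 7931.700, Blue 7498.600, Green 7102.286.
Highest priority: Red.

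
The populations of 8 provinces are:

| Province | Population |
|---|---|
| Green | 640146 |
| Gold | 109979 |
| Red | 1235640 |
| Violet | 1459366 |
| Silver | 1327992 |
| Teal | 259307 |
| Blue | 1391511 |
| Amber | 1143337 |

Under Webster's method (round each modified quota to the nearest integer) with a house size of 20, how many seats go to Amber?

Standard divisor 7567278/20 ≈ 378363.9; standard quotas: Green 1.692, Gold 0.291, Red 3.266, Violet 3.857, Silver 3.510, Teal 0.685, Blue 3.678, Amber 3.022.
Rounding to the nearest integer gives 2, 0, 3, 4, 4, 1, 4, 3 = 21 seats, so the divisor must be adjusted.
With modified divisor 388500: modified quotas Green 1.648, Gold 0.283, Red 3.181, Violet 3.756, Silver 3.418, Teal 0.667, Blue 3.582, Amber 2.943.
Rounding to the nearest integer: Green 2, Gold 0, Red 3, Violet 4, Silver 3, Teal 1, Blue 4, Amber 3 (total 20).
Amber receives 3.

3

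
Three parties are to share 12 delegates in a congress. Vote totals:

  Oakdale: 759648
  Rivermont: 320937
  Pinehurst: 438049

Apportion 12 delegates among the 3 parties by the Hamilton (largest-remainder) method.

Oakdale: 6, Rivermont: 3, Pinehurst: 3

The standard divisor is 1518634/12 ≈ 126552.833.
Standard quotas: Oakdale 6.0026, Rivermont 2.5360, Pinehurst 3.4614.
Lower quotas: Oakdale 6, Rivermont 2, Pinehurst 3 (sum 11, leaving 1 seat).
Remainders in descending order: Rivermont 0.5360, Pinehurst 0.4614, Oakdale 0.0026.
Largest remainder: Rivermont receives the extra seat.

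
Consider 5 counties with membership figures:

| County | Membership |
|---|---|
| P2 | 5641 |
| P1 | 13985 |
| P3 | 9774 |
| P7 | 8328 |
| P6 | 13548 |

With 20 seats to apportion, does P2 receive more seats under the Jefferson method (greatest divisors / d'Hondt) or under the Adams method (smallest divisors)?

Adams

Jefferson: P2 2, P1 6, P3 4, P7 3, P6 5.
Adams: P2 3, P1 5, P3 4, P7 3, P6 5.
P2 gets 2 under Jefferson and 3 under Adams.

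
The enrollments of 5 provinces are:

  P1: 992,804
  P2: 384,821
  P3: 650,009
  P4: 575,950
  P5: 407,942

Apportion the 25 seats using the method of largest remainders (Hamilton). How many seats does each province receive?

P1=8, P2=3, P3=6, P4=5, P5=3

Total 3011526; standard divisor 3011526/25 ≈ 120461.04.
Standard quotas: P1 8.2417, P2 3.1946, P3 5.3960, P4 4.7812, P5 3.3865.
Lower quotas: P1 8, P2 3, P3 5, P4 4, P5 3 (sum 23, leaving 2 seats).
Remainders in descending order: P4 0.7812, P3 0.3960, P5 0.3865, P1 0.2417, P2 0.1946.
The surplus seats go to P4, P3.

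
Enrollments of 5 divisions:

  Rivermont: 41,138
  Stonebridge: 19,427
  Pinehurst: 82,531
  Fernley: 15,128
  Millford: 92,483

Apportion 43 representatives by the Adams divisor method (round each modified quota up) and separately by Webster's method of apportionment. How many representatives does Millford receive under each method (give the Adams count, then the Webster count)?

15 and 16

Adams: Rivermont 7, Stonebridge 4, Pinehurst 14, Fernley 3, Millford 15.
Webster: Rivermont 7, Stonebridge 3, Pinehurst 14, Fernley 3, Millford 16.
Millford gets 15 under Adams and 16 under Webster.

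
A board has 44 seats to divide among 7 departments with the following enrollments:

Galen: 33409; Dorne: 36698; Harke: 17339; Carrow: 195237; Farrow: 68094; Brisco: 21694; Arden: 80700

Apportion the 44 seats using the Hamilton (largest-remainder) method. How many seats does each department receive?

Standard divisor: 453171 ÷ 44 ≈ 10299.341.
Standard quotas: Galen 3.2438, Dorne 3.5631, Harke 1.6835, Carrow 18.9563, Farrow 6.6115, Brisco 2.1063, Arden 7.8355.
Lower quotas: Galen 3, Dorne 3, Harke 1, Carrow 18, Farrow 6, Brisco 2, Arden 7 (sum 40, leaving 4 seats).
Remainders in descending order: Carrow 0.9563, Arden 0.8355, Harke 0.6835, Farrow 0.6115, Dorne 0.5631, Galen 0.2438, Brisco 0.1063.
Largest remainders: Carrow, Arden, Harke, Farrow receive the extra seats.

Galen 3, Dorne 3, Harke 2, Carrow 19, Farrow 7, Brisco 2, Arden 8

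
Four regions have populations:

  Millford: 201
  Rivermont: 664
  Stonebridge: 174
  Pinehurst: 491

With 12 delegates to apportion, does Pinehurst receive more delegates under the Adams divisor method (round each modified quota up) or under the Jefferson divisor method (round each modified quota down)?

Adams: Millford 2, Rivermont 5, Stonebridge 2, Pinehurst 3.
Jefferson: Millford 1, Rivermont 6, Stonebridge 1, Pinehurst 4.
Pinehurst gets 3 under Adams and 4 under Jefferson.

Jefferson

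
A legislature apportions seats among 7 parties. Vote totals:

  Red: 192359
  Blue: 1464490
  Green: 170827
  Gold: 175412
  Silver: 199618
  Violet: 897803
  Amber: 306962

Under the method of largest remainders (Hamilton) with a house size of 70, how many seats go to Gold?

4

Standard divisor: 3407471 ÷ 70 ≈ 48678.157.
Standard quotas: Red 3.9516, Blue 30.0852, Green 3.5093, Gold 3.6035, Silver 4.1008, Violet 18.4437, Amber 6.3059.
Lower quotas: Red 3, Blue 30, Green 3, Gold 3, Silver 4, Violet 18, Amber 6 (sum 67, leaving 3 seats).
Remainders in descending order: Red 0.9516, Gold 0.6035, Green 0.5093, Violet 0.4437, Amber 0.3059, Silver 0.1008, Blue 0.0852.
Largest remainders: Red, Gold, Green receive the extra seats.
Gold receives 4.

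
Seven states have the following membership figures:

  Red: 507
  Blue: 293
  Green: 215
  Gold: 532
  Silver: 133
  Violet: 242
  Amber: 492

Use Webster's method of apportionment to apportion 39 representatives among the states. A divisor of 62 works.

With modified divisor 62: modified quotas Red 8.177, Blue 4.726, Green 3.468, Gold 8.581, Silver 2.145, Violet 3.903, Amber 7.935.
Rounding to the nearest integer: Red 8, Blue 5, Green 3, Gold 9, Silver 2, Violet 4, Amber 8 (total 39).

Red 8; Blue 5; Green 3; Gold 9; Silver 2; Violet 4; Amber 8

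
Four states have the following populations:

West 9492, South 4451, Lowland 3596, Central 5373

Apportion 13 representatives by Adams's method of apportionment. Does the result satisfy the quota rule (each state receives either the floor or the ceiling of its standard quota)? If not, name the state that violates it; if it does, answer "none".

Standard quotas: West 5.386, South 2.525, Lowland 2.040, Central 3.049.
Adams allocation: West 5, South 3, Lowland 2, Central 3.
Every allocation lies between the lower and upper quota.

none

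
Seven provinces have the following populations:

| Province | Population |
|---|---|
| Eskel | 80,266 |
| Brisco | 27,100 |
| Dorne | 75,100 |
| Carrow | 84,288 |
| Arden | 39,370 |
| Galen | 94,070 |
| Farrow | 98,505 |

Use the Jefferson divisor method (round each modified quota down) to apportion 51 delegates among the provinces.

Eskel=8, Brisco=2, Dorne=8, Carrow=9, Arden=4, Galen=10, Farrow=10

Standard divisor 498699/51 ≈ 9778.412; standard quotas: Eskel 8.208, Brisco 2.771, Dorne 7.680, Carrow 8.620, Arden 4.026, Galen 9.620, Farrow 10.074.
Rounding down gives 8, 2, 7, 8, 4, 9, 10 = 48 seats, so the divisor must be adjusted.
With modified divisor 9200: modified quotas Eskel 8.725, Brisco 2.946, Dorne 8.163, Carrow 9.162, Arden 4.279, Galen 10.225, Farrow 10.707.
Rounding down: Eskel 8, Brisco 2, Dorne 8, Carrow 9, Arden 4, Galen 10, Farrow 10 (total 51).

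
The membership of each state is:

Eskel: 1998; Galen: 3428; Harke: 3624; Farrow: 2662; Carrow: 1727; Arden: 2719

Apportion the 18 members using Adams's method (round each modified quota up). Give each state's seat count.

Standard divisor 16158/18 ≈ 897.667; standard quotas: Eskel 2.226, Galen 3.819, Harke 4.037, Farrow 2.965, Carrow 1.924, Arden 3.029.
Rounding up gives 3, 4, 5, 3, 2, 4 = 21 seats, so the divisor must be adjusted.
With modified divisor 1100: modified quotas Eskel 1.816, Galen 3.116, Harke 3.295, Farrow 2.420, Carrow 1.570, Arden 2.472.
Rounding up: Eskel 2, Galen 4, Harke 4, Farrow 3, Carrow 2, Arden 3 (total 18).

Eskel: 2, Galen: 4, Harke: 4, Farrow: 3, Carrow: 2, Arden: 3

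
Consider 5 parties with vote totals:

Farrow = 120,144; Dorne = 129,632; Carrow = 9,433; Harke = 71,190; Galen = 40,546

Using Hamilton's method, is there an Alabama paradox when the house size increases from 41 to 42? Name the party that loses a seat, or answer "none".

Galen

At 41 seats: Farrow 13, Dorne 14, Carrow 1, Harke 8, Galen 5.
At 42 seats: Farrow 14, Dorne 15, Carrow 1, Harke 8, Galen 4.
Galen drops from 5 to 4.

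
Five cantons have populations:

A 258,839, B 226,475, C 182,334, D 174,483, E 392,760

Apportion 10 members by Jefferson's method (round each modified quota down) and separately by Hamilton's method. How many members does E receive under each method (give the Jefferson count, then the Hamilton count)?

4 and 3

Jefferson: A 2, B 2, C 1, D 1, E 4.
Hamilton: A 2, B 2, C 2, D 1, E 3.
E gets 4 under Jefferson and 3 under Hamilton.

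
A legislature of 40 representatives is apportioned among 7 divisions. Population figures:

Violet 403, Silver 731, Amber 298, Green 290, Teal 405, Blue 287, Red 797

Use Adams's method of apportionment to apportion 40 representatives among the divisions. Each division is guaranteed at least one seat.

Standard divisor 3211/40 ≈ 80.275; standard quotas: Violet 5.020, Silver 9.106, Amber 3.712, Green 3.613, Teal 5.045, Blue 3.575, Red 9.928.
Rounding up gives 6, 10, 4, 4, 6, 4, 10 = 44 seats, so the divisor must be adjusted.
With modified divisor 90: modified quotas Violet 4.478, Silver 8.122, Amber 3.311, Green 3.222, Teal 4.500, Blue 3.189, Red 8.856.
Rounding up: Violet 5, Silver 9, Amber 4, Green 4, Teal 5, Blue 4, Red 9 (total 40).

Violet=5, Silver=9, Amber=4, Green=4, Teal=5, Blue=4, Red=9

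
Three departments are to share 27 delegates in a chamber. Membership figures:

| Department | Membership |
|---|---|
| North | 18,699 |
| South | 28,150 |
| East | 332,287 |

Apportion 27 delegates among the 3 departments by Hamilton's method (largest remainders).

The standard divisor is 379136/27 ≈ 14042.074.
Standard quotas: North 1.3316, South 2.0047, East 23.6637.
Lower quotas: North 1, South 2, East 23 (sum 26, leaving 1 seat).
Remainders in descending order: East 0.6637, North 0.3316, South 0.0047.
The surplus seat goes to East.

North 1; South 2; East 24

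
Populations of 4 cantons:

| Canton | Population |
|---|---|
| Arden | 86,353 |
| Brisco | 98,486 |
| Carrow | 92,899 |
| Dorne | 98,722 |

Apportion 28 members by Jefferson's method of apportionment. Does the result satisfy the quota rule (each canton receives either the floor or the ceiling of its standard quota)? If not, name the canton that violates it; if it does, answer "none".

Standard quotas: Arden 6.423, Brisco 7.325, Carrow 6.910, Dorne 7.343.
Jefferson allocation: Arden 6, Brisco 7, Carrow 7, Dorne 8.
Every allocation lies between the lower and upper quota.

none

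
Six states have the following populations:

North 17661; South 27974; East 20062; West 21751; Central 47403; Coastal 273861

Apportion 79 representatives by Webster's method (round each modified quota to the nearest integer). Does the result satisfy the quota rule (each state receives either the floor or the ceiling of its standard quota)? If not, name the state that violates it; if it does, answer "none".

Coastal

Standard quotas: North 3.414, South 5.407, East 3.878, West 4.204, Central 9.163, Coastal 52.935.
Webster allocation: North 3, South 5, East 4, West 4, Central 9, Coastal 54.
Coastal has quota 52.935 (lower 52, upper 53) but receives 54 — outside the quota interval.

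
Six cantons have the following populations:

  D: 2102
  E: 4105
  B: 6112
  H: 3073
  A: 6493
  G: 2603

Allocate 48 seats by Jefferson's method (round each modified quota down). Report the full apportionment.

D 4, E 8, B 12, H 6, A 13, G 5

Standard divisor 24488/48 ≈ 510.167; standard quotas: D 4.120, E 8.046, B 11.980, H 6.024, A 12.727, G 5.102.
Rounding down gives 4, 8, 11, 6, 12, 5 = 46 seats, so the divisor must be adjusted.
With modified divisor 480: modified quotas D 4.379, E 8.552, B 12.733, H 6.402, A 13.527, G 5.423.
Rounding down: D 4, E 8, B 12, H 6, A 13, G 5 (total 48).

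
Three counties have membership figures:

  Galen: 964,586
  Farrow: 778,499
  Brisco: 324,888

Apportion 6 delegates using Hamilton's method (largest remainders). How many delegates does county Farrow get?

2

The standard divisor is 2067973/6 ≈ 344662.167.
Standard quotas: Galen 2.7986, Farrow 2.2587, Brisco 0.9426.
Lower quotas: Galen 2, Farrow 2, Brisco 0 (sum 4, leaving 2 seats).
Remainders in descending order: Brisco 0.9426, Galen 0.7986, Farrow 0.2587.
Largest remainders: Brisco, Galen receive the extra seats.
Farrow receives 2.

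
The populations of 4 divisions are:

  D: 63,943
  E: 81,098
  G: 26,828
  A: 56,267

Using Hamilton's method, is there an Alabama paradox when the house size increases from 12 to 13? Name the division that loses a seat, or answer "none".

At 12 seats: D 3, E 4, G 2, A 3.
At 13 seats: D 4, E 5, G 1, A 3.
G drops from 2 to 1.

G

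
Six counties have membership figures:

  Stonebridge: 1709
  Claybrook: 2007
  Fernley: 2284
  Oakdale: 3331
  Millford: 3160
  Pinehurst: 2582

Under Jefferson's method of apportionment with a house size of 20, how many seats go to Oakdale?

5

Standard divisor 15073/20 ≈ 753.65; standard quotas: Stonebridge 2.268, Claybrook 2.663, Fernley 3.031, Oakdale 4.420, Millford 4.193, Pinehurst 3.426.
Rounding down gives 2, 2, 3, 4, 4, 3 = 18 seats, so the divisor must be adjusted.
With modified divisor 660: modified quotas Stonebridge 2.589, Claybrook 3.041, Fernley 3.461, Oakdale 5.047, Millford 4.788, Pinehurst 3.912.
Rounding down: Stonebridge 2, Claybrook 3, Fernley 3, Oakdale 5, Millford 4, Pinehurst 3 (total 20).
Oakdale receives 5.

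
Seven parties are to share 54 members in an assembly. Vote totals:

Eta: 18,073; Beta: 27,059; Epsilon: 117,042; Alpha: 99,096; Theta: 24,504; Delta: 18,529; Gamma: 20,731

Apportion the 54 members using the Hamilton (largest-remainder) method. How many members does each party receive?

Total 325034; standard divisor 325034/54 ≈ 6019.148.
Standard quotas: Eta 3.0026, Beta 4.4955, Epsilon 19.4449, Alpha 16.4635, Theta 4.0710, Delta 3.0783, Gamma 3.4442.
Lower quotas: Eta 3, Beta 4, Epsilon 19, Alpha 16, Theta 4, Delta 3, Gamma 3 (sum 52, leaving 2 seats).
Remainders in descending order: Beta 0.4955, Alpha 0.4635, Epsilon 0.4449, Gamma 0.4442, Delta 0.0783, Theta 0.0710, Eta 0.0026.
The surplus seats go to Beta, Alpha.

Eta 3, Beta 5, Epsilon 19, Alpha 17, Theta 4, Delta 3, Gamma 3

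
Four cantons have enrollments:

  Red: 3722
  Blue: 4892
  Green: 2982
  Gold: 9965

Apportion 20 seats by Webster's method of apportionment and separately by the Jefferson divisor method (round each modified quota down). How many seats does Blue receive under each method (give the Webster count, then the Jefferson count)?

5 and 4

Webster: Red 3, Blue 5, Green 3, Gold 9.
Jefferson: Red 3, Blue 4, Green 3, Gold 10.
Blue gets 5 under Webster and 4 under Jefferson.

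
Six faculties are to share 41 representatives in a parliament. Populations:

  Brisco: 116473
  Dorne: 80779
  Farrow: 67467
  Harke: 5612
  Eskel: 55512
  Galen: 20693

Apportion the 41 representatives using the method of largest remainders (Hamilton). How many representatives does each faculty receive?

Standard divisor: 346536 ÷ 41 ≈ 8452.098.
Standard quotas: Brisco 13.7804, Dorne 9.5573, Farrow 7.9823, Harke 0.6640, Eskel 6.5678, Galen 2.4483.
Lower quotas: Brisco 13, Dorne 9, Farrow 7, Harke 0, Eskel 6, Galen 2 (sum 37, leaving 4 seats).
Remainders in descending order: Farrow 0.9823, Brisco 0.7804, Harke 0.6640, Eskel 0.5678, Dorne 0.5573, Galen 0.4483.
The surplus seats go to Farrow, Brisco, Harke, Eskel.

Brisco=14; Dorne=9; Farrow=8; Harke=1; Eskel=7; Galen=2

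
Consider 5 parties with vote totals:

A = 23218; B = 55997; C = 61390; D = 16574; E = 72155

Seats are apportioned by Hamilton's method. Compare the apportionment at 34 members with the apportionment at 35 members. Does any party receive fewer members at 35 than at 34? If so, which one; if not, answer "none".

At 34 seats: A 3, B 8, C 9, D 3, E 11.
At 35 seats: A 4, B 9, C 9, D 2, E 11.
D drops from 3 to 2.

D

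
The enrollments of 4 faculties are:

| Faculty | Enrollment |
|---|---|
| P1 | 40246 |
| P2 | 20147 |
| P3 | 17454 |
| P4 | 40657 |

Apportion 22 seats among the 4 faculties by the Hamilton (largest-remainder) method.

Standard divisor: 118504 ÷ 22 ≈ 5386.545.
Standard quotas: P1 7.4716, P2 3.7402, P3 3.2403, P4 7.5479.
Lower quotas: P1 7, P2 3, P3 3, P4 7 (sum 20, leaving 2 seats).
Remainders in descending order: P2 0.7402, P4 0.5479, P1 0.4716, P3 0.2403.
Largest remainders: P2, P4 receive the extra seats.

P1: 7; P2: 4; P3: 3; P4: 8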